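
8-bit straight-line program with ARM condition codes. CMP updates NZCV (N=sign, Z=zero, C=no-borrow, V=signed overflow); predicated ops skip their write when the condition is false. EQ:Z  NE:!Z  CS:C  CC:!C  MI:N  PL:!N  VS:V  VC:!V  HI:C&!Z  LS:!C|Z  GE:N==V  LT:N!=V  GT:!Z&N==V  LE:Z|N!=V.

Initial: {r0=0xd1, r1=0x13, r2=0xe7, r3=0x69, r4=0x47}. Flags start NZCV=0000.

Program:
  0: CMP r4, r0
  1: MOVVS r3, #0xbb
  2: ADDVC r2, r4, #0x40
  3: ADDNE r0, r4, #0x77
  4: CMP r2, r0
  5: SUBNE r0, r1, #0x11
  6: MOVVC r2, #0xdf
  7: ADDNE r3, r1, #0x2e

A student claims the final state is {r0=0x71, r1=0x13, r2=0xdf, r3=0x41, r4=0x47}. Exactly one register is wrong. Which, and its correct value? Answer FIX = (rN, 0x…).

FIX = (r0, 0x02)

[0] flags=0000 → (cmp)
[1] flags=0000 VS?F → skip
[2] flags=0000 VC?T → r2=0x87
[3] flags=0000 NE?T → r0=0xbe
[4] flags=1000 → (cmp)
[5] flags=1000 NE?T → r0=0x02
[6] flags=1000 VC?T → r2=0xdf
[7] flags=1000 NE?T → r3=0x41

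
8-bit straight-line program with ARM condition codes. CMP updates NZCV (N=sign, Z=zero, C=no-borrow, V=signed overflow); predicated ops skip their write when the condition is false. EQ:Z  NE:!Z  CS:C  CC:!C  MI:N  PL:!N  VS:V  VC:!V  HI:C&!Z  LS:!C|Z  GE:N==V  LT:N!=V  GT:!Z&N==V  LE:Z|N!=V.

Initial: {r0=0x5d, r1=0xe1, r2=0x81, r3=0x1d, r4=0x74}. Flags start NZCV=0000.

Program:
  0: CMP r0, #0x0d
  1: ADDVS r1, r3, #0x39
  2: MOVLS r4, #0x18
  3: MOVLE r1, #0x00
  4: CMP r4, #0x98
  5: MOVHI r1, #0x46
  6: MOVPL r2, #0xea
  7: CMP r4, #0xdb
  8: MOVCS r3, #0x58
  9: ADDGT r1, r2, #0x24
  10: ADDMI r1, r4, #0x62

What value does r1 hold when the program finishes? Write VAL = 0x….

0: ✓ CMP  NZCV=0010
1: · ADDVS
2: · MOVLS
3: · MOVLE
4: ✓ CMP  NZCV=1001
5: · MOVHI
6: · MOVPL
7: ✓ CMP  NZCV=1001
8: · MOVCS
9: ✓ ADDGT  r1←0xa5
10: ✓ ADDMI  r1←0xd6

VAL = 0xd6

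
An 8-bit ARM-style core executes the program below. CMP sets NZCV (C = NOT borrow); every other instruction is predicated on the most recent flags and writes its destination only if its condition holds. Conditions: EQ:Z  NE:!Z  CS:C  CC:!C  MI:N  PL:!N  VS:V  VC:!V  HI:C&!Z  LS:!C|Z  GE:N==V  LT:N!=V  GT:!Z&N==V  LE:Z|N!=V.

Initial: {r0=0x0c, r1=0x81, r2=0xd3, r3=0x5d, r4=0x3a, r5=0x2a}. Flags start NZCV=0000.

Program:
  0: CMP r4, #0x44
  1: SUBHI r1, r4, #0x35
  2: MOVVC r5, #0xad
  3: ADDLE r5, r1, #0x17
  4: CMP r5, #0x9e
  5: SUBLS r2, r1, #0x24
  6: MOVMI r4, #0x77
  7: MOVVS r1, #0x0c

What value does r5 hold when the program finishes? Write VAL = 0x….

0: ✓ CMP  NZCV=1000
1: · SUBHI
2: ✓ MOVVC  r5←0xad
3: ✓ ADDLE  r5←0x98
4: ✓ CMP  NZCV=1000
5: ✓ SUBLS  r2←0x5d
6: ✓ MOVMI  r4←0x77
7: · MOVVS

VAL = 0x98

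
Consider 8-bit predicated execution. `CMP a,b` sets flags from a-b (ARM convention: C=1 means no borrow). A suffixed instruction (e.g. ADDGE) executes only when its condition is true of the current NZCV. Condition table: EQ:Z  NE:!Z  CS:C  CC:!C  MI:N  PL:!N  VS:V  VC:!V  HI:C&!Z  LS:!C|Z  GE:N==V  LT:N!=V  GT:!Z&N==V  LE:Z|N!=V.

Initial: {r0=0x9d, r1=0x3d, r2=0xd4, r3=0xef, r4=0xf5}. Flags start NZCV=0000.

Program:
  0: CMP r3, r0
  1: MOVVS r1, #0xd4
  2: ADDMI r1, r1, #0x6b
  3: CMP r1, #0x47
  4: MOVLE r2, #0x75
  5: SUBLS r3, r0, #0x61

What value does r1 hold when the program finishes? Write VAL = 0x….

[0] flags=0010 → (cmp)
[1] flags=0010 VS?F → skip
[2] flags=0010 MI?F → skip
[3] flags=1000 → (cmp)
[4] flags=1000 LE?T → r2=0x75
[5] flags=1000 LS?T → r3=0x3c

VAL = 0x3d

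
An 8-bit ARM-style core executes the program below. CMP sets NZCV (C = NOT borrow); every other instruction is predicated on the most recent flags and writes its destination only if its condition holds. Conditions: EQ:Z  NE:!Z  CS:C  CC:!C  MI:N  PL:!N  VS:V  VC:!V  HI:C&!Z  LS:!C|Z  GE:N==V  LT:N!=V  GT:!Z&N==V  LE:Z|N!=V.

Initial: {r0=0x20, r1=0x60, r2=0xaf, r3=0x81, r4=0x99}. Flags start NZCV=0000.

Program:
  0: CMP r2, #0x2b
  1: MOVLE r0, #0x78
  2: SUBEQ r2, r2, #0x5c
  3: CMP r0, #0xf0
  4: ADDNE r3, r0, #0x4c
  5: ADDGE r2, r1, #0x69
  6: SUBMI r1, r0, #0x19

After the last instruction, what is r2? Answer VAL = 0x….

0: ✓ CMP  NZCV=1010
1: ✓ MOVLE  r0←0x78
2: · SUBEQ
3: ✓ CMP  NZCV=1001
4: ✓ ADDNE  r3←0xc4
5: ✓ ADDGE  r2←0xc9
6: ✓ SUBMI  r1←0x5f

VAL = 0xc9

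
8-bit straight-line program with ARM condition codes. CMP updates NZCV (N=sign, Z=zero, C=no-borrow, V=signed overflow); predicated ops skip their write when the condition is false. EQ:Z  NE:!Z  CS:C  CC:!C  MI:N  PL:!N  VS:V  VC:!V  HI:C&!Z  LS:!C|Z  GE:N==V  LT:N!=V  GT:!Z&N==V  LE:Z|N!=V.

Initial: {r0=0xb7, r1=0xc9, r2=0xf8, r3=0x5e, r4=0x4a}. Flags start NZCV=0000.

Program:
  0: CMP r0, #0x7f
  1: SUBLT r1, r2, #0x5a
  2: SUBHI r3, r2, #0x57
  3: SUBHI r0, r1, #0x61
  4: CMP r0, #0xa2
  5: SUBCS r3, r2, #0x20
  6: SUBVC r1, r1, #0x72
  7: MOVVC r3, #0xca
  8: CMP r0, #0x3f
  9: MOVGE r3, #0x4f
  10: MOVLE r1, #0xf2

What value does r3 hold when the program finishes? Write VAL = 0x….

0: ✓ CMP  NZCV=0011
1: ✓ SUBLT  r1←0x9e
2: ✓ SUBHI  r3←0xa1
3: ✓ SUBHI  r0←0x3d
4: ✓ CMP  NZCV=1001
5: · SUBCS
6: · SUBVC
7: · MOVVC
8: ✓ CMP  NZCV=1000
9: · MOVGE
10: ✓ MOVLE  r1←0xf2

VAL = 0xa1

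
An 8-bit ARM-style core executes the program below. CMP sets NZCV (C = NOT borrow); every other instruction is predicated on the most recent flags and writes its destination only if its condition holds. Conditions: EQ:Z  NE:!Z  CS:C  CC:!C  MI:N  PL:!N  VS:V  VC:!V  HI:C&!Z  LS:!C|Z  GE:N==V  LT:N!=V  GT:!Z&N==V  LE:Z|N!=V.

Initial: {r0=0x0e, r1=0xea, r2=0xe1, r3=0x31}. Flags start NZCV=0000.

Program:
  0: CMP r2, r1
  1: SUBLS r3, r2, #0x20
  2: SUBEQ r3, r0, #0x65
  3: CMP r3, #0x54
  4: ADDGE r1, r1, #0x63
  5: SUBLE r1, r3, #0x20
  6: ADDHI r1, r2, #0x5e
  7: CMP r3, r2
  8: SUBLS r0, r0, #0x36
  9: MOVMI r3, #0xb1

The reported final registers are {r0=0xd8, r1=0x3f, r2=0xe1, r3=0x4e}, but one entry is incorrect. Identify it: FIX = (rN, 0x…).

FIX = (r3, 0xb1)

[0] flags=1000 → (cmp)
[1] flags=1000 LS?T → r3=0xc1
[2] flags=1000 EQ?F → skip
[3] flags=0011 → (cmp)
[4] flags=0011 GE?F → skip
[5] flags=0011 LE?T → r1=0xa1
[6] flags=0011 HI?T → r1=0x3f
[7] flags=1000 → (cmp)
[8] flags=1000 LS?T → r0=0xd8
[9] flags=1000 MI?T → r3=0xb1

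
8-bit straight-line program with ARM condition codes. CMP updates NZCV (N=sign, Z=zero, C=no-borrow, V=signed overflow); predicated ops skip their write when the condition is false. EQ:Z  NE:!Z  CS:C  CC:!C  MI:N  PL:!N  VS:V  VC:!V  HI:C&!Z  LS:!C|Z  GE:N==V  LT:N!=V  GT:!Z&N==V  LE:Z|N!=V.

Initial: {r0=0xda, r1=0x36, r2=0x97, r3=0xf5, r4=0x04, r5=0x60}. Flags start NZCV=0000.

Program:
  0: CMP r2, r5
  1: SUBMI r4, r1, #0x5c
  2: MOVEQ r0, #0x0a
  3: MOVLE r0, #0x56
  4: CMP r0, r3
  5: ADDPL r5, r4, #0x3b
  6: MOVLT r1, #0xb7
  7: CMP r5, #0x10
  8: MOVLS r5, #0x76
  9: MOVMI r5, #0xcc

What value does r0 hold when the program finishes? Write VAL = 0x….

0: ✓ CMP  NZCV=0011
1: · SUBMI
2: · MOVEQ
3: ✓ MOVLE  r0←0x56
4: ✓ CMP  NZCV=0000
5: ✓ ADDPL  r5←0x3f
6: · MOVLT
7: ✓ CMP  NZCV=0010
8: · MOVLS
9: · MOVMI

VAL = 0x56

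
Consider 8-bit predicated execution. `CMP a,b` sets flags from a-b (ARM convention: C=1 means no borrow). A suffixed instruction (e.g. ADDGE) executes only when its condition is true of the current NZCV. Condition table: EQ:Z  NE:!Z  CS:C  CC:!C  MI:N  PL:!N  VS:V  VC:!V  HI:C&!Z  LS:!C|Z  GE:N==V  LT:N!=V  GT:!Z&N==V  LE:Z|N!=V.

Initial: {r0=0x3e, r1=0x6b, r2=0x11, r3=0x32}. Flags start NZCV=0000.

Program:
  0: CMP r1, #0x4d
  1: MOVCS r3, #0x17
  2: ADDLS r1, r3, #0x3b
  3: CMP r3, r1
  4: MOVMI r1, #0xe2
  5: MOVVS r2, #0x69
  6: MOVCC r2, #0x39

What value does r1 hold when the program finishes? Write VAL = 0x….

VAL = 0xe2

0: ✓ CMP  NZCV=0010
1: ✓ MOVCS  r3←0x17
2: · ADDLS
3: ✓ CMP  NZCV=1000
4: ✓ MOVMI  r1←0xe2
5: · MOVVS
6: ✓ MOVCC  r2←0x39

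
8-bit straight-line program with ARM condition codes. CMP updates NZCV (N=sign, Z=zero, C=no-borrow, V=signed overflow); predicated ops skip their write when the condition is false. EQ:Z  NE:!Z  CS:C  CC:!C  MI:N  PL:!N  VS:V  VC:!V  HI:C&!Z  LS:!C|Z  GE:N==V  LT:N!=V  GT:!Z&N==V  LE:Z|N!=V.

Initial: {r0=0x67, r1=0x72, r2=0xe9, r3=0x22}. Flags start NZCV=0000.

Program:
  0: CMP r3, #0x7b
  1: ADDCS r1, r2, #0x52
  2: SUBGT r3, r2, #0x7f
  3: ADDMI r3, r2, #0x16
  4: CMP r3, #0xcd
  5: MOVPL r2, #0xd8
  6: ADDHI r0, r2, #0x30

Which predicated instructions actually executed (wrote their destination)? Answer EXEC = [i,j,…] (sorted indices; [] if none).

0: ✓ CMP  NZCV=1000
1: · ADDCS
2: · SUBGT
3: ✓ ADDMI  r3←0xff
4: ✓ CMP  NZCV=0010
5: ✓ MOVPL  r2←0xd8
6: ✓ ADDHI  r0←0x08

EXEC = [3,5,6]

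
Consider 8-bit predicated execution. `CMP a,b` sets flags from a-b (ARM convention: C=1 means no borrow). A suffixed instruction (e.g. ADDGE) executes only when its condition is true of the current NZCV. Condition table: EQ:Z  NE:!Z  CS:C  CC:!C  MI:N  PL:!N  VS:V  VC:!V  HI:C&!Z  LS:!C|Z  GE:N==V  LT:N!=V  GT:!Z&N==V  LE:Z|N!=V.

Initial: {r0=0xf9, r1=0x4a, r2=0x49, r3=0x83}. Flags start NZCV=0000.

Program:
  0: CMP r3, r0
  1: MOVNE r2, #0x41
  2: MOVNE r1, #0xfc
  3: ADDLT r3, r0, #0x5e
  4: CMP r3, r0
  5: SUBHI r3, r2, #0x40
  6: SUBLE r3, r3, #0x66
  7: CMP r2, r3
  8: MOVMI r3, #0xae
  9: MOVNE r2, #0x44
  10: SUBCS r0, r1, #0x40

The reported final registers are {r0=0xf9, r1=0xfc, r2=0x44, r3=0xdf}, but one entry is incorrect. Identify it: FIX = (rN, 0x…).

FIX = (r3, 0xae)

0: ✓ CMP  NZCV=1000
1: ✓ MOVNE  r2←0x41
2: ✓ MOVNE  r1←0xfc
3: ✓ ADDLT  r3←0x57
4: ✓ CMP  NZCV=0000
5: · SUBHI
6: · SUBLE
7: ✓ CMP  NZCV=1000
8: ✓ MOVMI  r3←0xae
9: ✓ MOVNE  r2←0x44
10: · SUBCS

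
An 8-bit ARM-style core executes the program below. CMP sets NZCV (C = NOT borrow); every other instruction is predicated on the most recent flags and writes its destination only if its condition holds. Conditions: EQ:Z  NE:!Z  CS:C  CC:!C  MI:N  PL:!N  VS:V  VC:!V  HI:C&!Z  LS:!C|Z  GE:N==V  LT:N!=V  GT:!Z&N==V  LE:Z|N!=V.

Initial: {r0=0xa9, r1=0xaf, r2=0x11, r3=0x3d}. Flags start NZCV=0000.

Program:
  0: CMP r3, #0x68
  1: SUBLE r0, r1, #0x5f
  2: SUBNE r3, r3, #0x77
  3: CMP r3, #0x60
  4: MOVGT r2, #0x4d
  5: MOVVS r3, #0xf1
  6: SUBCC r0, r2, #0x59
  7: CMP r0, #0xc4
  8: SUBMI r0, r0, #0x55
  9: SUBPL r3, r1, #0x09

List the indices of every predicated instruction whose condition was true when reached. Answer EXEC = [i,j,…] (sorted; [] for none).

[0] flags=1000 → (cmp)
[1] flags=1000 LE?T → r0=0x50
[2] flags=1000 NE?T → r3=0xc6
[3] flags=0011 → (cmp)
[4] flags=0011 GT?F → skip
[5] flags=0011 VS?T → r3=0xf1
[6] flags=0011 CC?F → skip
[7] flags=1001 → (cmp)
[8] flags=1001 MI?T → r0=0xfb
[9] flags=1001 PL?F → skip

EXEC = [1,2,5,8]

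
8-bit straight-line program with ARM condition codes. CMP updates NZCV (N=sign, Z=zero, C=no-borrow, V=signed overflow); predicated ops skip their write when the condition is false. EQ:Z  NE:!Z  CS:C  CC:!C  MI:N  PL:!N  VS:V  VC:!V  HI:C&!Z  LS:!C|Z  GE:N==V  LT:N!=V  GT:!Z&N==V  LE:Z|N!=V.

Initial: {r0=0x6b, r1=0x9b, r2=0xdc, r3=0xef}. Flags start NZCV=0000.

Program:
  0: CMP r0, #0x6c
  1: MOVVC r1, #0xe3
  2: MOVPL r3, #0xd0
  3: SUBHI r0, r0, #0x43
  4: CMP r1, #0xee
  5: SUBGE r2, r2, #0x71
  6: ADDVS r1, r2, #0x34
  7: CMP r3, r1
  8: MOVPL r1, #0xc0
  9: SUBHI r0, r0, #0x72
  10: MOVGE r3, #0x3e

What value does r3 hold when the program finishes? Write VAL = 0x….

VAL = 0x3e

0: ✓ CMP  NZCV=1000
1: ✓ MOVVC  r1←0xe3
2: · MOVPL
3: · SUBHI
4: ✓ CMP  NZCV=1000
5: · SUBGE
6: · ADDVS
7: ✓ CMP  NZCV=0010
8: ✓ MOVPL  r1←0xc0
9: ✓ SUBHI  r0←0xf9
10: ✓ MOVGE  r3←0x3e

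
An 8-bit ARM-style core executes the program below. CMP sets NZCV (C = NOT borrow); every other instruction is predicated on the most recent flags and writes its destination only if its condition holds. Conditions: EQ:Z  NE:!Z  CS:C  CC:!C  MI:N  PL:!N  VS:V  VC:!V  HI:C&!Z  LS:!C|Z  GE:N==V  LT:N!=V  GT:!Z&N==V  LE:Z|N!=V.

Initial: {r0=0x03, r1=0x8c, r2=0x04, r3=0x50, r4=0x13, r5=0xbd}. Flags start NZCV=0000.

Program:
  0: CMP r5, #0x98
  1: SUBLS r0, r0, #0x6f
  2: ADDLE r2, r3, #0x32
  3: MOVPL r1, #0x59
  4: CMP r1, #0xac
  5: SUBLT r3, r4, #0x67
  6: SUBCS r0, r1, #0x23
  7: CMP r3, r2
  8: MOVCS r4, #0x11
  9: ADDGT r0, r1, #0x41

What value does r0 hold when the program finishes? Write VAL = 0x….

VAL = 0x9a

0: ✓ CMP  NZCV=0010
1: · SUBLS
2: · ADDLE
3: ✓ MOVPL  r1←0x59
4: ✓ CMP  NZCV=1001
5: · SUBLT
6: · SUBCS
7: ✓ CMP  NZCV=0010
8: ✓ MOVCS  r4←0x11
9: ✓ ADDGT  r0←0x9a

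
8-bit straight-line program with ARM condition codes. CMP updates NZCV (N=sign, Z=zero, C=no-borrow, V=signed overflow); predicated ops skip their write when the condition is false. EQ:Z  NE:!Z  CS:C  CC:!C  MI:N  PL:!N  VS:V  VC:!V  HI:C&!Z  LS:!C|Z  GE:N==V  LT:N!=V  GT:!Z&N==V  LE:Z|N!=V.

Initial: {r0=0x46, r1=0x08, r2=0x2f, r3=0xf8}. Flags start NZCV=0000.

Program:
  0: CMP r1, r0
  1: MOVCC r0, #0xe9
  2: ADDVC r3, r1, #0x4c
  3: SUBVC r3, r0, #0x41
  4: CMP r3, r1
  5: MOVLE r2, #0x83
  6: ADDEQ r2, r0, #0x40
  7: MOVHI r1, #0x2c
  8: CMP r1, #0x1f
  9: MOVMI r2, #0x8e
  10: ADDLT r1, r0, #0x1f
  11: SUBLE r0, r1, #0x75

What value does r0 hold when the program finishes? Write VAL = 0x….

0: ✓ CMP  NZCV=1000
1: ✓ MOVCC  r0←0xe9
2: ✓ ADDVC  r3←0x54
3: ✓ SUBVC  r3←0xa8
4: ✓ CMP  NZCV=1010
5: ✓ MOVLE  r2←0x83
6: · ADDEQ
7: ✓ MOVHI  r1←0x2c
8: ✓ CMP  NZCV=0010
9: · MOVMI
10: · ADDLT
11: · SUBLE

VAL = 0xe9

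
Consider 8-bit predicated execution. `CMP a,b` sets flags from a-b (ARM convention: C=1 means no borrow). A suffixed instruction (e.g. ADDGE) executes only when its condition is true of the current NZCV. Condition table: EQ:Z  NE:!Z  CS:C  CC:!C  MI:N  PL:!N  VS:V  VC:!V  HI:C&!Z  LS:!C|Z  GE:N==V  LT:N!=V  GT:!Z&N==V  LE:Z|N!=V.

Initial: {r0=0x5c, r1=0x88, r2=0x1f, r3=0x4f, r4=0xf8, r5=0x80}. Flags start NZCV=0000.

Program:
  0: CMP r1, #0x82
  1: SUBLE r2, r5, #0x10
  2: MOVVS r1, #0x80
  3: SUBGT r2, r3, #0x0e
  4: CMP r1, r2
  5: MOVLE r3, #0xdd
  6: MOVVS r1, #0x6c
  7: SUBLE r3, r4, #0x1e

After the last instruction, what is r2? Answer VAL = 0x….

VAL = 0x41

[0] flags=0010 → (cmp)
[1] flags=0010 LE?F → skip
[2] flags=0010 VS?F → skip
[3] flags=0010 GT?T → r2=0x41
[4] flags=0011 → (cmp)
[5] flags=0011 LE?T → r3=0xdd
[6] flags=0011 VS?T → r1=0x6c
[7] flags=0011 LE?T → r3=0xda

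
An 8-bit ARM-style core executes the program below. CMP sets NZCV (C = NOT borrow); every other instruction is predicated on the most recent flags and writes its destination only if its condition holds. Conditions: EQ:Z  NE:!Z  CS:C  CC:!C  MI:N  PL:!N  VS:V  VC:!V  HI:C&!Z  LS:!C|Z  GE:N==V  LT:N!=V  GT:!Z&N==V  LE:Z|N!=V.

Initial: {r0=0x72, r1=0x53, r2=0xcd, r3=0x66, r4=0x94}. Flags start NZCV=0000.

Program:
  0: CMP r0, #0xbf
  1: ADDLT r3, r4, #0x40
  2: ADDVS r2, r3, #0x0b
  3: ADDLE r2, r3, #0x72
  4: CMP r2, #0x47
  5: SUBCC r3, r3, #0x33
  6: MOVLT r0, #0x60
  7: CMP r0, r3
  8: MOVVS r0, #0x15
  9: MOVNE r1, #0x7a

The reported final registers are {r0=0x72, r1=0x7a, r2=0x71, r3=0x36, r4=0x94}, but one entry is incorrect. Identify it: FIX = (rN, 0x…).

FIX = (r3, 0x66)

[0] flags=1001 → (cmp)
[1] flags=1001 LT?F → skip
[2] flags=1001 VS?T → r2=0x71
[3] flags=1001 LE?F → skip
[4] flags=0010 → (cmp)
[5] flags=0010 CC?F → skip
[6] flags=0010 LT?F → skip
[7] flags=0010 → (cmp)
[8] flags=0010 VS?F → skip
[9] flags=0010 NE?T → r1=0x7a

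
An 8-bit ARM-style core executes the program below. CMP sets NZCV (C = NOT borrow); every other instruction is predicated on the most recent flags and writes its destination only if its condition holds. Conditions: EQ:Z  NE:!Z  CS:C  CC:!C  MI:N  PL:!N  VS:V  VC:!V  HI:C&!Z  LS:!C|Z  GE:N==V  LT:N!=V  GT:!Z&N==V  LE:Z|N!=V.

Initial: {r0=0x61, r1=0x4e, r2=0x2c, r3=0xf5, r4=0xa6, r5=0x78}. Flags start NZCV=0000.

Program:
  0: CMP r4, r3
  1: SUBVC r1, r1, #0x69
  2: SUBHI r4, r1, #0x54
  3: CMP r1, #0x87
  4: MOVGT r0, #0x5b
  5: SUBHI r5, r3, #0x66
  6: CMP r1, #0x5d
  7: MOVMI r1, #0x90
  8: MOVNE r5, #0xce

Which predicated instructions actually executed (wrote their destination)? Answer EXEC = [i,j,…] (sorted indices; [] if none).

0: ✓ CMP  NZCV=1000
1: ✓ SUBVC  r1←0xe5
2: · SUBHI
3: ✓ CMP  NZCV=0010
4: ✓ MOVGT  r0←0x5b
5: ✓ SUBHI  r5←0x8f
6: ✓ CMP  NZCV=1010
7: ✓ MOVMI  r1←0x90
8: ✓ MOVNE  r5←0xce

EXEC = [1,4,5,7,8]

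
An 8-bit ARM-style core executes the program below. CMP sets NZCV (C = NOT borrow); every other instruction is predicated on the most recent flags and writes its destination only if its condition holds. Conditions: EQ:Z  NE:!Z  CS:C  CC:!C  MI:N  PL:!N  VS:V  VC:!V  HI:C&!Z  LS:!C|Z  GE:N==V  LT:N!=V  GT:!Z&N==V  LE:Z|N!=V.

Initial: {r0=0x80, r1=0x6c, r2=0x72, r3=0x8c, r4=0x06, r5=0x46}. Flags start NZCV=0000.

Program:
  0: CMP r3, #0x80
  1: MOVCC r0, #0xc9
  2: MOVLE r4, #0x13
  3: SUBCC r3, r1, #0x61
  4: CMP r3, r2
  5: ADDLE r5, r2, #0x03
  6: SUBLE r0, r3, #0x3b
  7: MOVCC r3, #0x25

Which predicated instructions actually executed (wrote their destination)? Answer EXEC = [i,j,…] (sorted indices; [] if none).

0: ✓ CMP  NZCV=0010
1: · MOVCC
2: · MOVLE
3: · SUBCC
4: ✓ CMP  NZCV=0011
5: ✓ ADDLE  r5←0x75
6: ✓ SUBLE  r0←0x51
7: · MOVCC

EXEC = [5,6]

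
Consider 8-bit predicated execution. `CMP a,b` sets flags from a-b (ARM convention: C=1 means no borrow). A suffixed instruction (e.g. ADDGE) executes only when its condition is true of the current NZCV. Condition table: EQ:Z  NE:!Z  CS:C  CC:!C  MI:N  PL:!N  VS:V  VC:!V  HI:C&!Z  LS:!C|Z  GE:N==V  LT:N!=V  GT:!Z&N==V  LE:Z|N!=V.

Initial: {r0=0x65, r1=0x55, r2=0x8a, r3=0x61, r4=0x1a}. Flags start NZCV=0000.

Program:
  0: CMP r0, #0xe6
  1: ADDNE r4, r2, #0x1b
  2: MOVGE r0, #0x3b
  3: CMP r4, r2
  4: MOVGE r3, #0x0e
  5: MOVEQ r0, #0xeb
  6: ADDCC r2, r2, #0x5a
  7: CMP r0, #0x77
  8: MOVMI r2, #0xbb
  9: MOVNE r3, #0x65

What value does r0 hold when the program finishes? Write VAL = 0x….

VAL = 0x3b

[0] flags=0000 → (cmp)
[1] flags=0000 NE?T → r4=0xa5
[2] flags=0000 GE?T → r0=0x3b
[3] flags=0010 → (cmp)
[4] flags=0010 GE?T → r3=0x0e
[5] flags=0010 EQ?F → skip
[6] flags=0010 CC?F → skip
[7] flags=1000 → (cmp)
[8] flags=1000 MI?T → r2=0xbb
[9] flags=1000 NE?T → r3=0x65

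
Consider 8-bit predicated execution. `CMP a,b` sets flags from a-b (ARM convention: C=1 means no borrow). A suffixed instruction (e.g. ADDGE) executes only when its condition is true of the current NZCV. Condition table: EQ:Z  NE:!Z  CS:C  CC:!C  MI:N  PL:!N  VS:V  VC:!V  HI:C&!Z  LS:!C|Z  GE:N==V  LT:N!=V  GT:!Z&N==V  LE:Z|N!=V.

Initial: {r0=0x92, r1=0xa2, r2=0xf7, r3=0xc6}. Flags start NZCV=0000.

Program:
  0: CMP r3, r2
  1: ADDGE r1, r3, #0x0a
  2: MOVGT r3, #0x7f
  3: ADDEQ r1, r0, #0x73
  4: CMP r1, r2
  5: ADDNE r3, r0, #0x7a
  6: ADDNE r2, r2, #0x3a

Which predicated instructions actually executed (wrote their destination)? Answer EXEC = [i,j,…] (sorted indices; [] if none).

EXEC = [5,6]

0: ✓ CMP  NZCV=1000
1: · ADDGE
2: · MOVGT
3: · ADDEQ
4: ✓ CMP  NZCV=1000
5: ✓ ADDNE  r3←0x0c
6: ✓ ADDNE  r2←0x31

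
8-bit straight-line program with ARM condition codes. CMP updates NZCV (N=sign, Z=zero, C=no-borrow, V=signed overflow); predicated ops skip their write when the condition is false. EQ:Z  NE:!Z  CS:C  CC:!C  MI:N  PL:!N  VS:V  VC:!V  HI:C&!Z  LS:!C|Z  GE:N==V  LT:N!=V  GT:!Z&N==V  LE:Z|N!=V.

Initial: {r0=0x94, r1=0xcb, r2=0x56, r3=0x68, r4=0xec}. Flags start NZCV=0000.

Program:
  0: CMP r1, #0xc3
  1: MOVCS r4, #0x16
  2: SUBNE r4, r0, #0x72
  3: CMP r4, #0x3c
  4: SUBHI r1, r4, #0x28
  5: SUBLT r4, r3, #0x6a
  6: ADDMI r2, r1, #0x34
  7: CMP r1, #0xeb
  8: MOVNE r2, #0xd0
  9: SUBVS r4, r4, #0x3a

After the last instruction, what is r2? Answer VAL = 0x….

[0] flags=0010 → (cmp)
[1] flags=0010 CS?T → r4=0x16
[2] flags=0010 NE?T → r4=0x22
[3] flags=1000 → (cmp)
[4] flags=1000 HI?F → skip
[5] flags=1000 LT?T → r4=0xfe
[6] flags=1000 MI?T → r2=0xff
[7] flags=1000 → (cmp)
[8] flags=1000 NE?T → r2=0xd0
[9] flags=1000 VS?F → skip

VAL = 0xd0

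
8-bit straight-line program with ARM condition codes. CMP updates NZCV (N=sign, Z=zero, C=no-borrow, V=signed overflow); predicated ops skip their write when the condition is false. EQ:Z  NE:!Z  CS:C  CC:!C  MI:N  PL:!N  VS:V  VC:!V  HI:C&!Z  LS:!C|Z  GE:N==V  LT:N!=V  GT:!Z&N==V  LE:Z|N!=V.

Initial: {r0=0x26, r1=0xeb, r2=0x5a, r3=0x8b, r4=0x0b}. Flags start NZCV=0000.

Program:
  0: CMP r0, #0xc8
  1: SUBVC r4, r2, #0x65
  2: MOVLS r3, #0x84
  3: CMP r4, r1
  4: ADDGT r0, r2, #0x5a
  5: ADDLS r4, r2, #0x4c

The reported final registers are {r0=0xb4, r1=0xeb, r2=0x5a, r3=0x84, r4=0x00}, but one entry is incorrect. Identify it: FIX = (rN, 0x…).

FIX = (r4, 0xf5)

[0] flags=0000 → (cmp)
[1] flags=0000 VC?T → r4=0xf5
[2] flags=0000 LS?T → r3=0x84
[3] flags=0010 → (cmp)
[4] flags=0010 GT?T → r0=0xb4
[5] flags=0010 LS?F → skip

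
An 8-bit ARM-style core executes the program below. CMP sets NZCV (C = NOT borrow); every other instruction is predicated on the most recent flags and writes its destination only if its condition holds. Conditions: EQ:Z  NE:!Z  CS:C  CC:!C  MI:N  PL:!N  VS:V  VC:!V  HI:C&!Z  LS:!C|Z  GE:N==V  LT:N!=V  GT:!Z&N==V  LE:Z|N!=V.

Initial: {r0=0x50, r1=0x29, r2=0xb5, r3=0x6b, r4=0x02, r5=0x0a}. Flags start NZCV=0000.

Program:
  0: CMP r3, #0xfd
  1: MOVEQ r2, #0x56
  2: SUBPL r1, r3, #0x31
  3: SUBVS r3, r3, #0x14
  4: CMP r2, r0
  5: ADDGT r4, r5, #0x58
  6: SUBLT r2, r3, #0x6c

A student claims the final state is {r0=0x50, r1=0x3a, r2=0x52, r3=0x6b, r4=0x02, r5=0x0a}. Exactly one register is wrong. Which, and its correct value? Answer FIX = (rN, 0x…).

FIX = (r2, 0xff)

0: ✓ CMP  NZCV=0000
1: · MOVEQ
2: ✓ SUBPL  r1←0x3a
3: · SUBVS
4: ✓ CMP  NZCV=0011
5: · ADDGT
6: ✓ SUBLT  r2←0xff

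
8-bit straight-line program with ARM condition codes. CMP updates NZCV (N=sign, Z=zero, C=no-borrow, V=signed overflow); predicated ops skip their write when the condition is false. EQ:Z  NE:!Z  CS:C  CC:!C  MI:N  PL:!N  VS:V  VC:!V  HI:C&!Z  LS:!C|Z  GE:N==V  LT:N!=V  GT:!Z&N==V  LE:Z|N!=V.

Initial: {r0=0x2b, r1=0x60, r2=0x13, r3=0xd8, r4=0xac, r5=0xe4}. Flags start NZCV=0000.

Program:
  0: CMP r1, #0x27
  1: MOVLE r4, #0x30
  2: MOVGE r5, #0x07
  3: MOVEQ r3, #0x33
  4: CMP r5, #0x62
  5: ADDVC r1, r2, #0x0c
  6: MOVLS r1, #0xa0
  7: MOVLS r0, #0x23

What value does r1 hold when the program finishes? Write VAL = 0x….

VAL = 0xa0

[0] flags=0010 → (cmp)
[1] flags=0010 LE?F → skip
[2] flags=0010 GE?T → r5=0x07
[3] flags=0010 EQ?F → skip
[4] flags=1000 → (cmp)
[5] flags=1000 VC?T → r1=0x1f
[6] flags=1000 LS?T → r1=0xa0
[7] flags=1000 LS?T → r0=0x23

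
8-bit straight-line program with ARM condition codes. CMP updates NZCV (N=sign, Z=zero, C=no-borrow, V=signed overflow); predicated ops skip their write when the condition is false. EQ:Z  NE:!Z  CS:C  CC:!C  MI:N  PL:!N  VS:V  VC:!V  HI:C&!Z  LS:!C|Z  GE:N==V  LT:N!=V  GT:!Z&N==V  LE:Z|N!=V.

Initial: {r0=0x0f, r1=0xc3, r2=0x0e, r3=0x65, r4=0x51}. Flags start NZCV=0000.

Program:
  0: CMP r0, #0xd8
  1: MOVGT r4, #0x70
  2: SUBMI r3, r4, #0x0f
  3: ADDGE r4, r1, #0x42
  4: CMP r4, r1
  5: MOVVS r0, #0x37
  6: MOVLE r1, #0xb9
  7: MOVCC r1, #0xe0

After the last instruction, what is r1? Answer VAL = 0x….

VAL = 0xe0

[0] flags=0000 → (cmp)
[1] flags=0000 GT?T → r4=0x70
[2] flags=0000 MI?F → skip
[3] flags=0000 GE?T → r4=0x05
[4] flags=0000 → (cmp)
[5] flags=0000 VS?F → skip
[6] flags=0000 LE?F → skip
[7] flags=0000 CC?T → r1=0xe0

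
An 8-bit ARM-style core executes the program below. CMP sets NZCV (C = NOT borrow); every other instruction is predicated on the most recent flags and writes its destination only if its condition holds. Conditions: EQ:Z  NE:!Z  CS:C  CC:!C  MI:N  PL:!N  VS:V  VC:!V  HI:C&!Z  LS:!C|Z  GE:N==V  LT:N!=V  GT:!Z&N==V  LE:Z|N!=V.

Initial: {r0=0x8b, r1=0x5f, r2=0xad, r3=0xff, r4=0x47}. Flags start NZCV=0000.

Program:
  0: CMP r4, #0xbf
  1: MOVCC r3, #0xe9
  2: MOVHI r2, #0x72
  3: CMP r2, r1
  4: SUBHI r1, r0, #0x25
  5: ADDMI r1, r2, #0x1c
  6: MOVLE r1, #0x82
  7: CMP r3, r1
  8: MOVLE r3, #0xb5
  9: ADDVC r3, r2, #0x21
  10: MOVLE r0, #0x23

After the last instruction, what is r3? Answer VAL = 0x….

0: ✓ CMP  NZCV=1001
1: ✓ MOVCC  r3←0xe9
2: · MOVHI
3: ✓ CMP  NZCV=0011
4: ✓ SUBHI  r1←0x66
5: · ADDMI
6: ✓ MOVLE  r1←0x82
7: ✓ CMP  NZCV=0010
8: · MOVLE
9: ✓ ADDVC  r3←0xce
10: · MOVLE

VAL = 0xce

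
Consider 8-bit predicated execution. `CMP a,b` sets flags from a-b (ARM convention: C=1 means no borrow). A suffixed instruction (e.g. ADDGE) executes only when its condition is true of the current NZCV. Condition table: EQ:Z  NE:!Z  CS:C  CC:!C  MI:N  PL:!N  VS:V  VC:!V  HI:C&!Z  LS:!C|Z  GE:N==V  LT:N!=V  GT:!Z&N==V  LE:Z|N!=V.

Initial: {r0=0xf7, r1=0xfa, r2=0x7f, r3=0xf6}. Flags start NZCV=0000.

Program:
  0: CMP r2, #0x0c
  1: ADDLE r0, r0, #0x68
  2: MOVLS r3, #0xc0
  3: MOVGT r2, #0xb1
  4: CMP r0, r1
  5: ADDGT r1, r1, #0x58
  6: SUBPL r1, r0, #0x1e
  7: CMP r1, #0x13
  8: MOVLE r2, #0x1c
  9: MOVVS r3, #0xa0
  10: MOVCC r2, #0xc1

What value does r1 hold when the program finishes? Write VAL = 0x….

VAL = 0xfa

0: ✓ CMP  NZCV=0010
1: · ADDLE
2: · MOVLS
3: ✓ MOVGT  r2←0xb1
4: ✓ CMP  NZCV=1000
5: · ADDGT
6: · SUBPL
7: ✓ CMP  NZCV=1010
8: ✓ MOVLE  r2←0x1c
9: · MOVVS
10: · MOVCC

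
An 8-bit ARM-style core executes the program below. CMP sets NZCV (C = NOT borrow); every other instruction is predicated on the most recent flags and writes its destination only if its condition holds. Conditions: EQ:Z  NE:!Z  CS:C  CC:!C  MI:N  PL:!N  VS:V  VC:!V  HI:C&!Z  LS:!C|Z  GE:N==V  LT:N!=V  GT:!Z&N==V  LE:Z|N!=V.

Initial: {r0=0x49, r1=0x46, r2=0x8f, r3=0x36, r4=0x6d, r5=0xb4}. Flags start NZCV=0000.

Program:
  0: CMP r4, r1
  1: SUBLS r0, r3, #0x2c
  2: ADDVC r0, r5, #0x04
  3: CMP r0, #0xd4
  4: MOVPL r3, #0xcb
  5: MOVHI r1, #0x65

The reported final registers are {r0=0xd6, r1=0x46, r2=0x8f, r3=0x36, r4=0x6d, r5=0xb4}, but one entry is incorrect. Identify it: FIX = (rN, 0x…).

FIX = (r0, 0xb8)

0: ✓ CMP  NZCV=0010
1: · SUBLS
2: ✓ ADDVC  r0←0xb8
3: ✓ CMP  NZCV=1000
4: · MOVPL
5: · MOVHI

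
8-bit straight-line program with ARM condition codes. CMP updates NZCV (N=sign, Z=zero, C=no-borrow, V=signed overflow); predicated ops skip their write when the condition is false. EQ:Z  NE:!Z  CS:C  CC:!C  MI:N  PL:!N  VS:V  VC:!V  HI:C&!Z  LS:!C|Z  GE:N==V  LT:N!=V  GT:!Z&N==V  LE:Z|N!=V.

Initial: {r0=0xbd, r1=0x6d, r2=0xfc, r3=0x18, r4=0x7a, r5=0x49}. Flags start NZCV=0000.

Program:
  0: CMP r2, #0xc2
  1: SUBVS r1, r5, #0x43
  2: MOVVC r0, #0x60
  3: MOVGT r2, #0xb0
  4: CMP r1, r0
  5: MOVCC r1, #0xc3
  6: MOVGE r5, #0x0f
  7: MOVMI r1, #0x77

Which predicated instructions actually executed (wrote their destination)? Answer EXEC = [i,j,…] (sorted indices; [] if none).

0: ✓ CMP  NZCV=0010
1: · SUBVS
2: ✓ MOVVC  r0←0x60
3: ✓ MOVGT  r2←0xb0
4: ✓ CMP  NZCV=0010
5: · MOVCC
6: ✓ MOVGE  r5←0x0f
7: · MOVMI

EXEC = [2,3,6]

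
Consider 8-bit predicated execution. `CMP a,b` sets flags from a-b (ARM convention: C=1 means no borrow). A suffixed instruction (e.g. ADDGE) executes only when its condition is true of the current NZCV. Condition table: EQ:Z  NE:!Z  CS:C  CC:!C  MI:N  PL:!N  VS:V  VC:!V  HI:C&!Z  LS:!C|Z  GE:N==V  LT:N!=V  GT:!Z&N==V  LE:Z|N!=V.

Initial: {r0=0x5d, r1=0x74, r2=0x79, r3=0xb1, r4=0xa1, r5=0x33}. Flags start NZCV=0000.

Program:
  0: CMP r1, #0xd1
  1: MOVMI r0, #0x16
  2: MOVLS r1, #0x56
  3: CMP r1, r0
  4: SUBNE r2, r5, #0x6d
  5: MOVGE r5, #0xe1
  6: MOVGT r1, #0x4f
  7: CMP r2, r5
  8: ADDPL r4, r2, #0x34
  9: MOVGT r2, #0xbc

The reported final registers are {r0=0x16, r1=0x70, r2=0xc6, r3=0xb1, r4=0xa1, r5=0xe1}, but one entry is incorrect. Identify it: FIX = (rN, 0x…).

FIX = (r1, 0x4f)

0: ✓ CMP  NZCV=1001
1: ✓ MOVMI  r0←0x16
2: ✓ MOVLS  r1←0x56
3: ✓ CMP  NZCV=0010
4: ✓ SUBNE  r2←0xc6
5: ✓ MOVGE  r5←0xe1
6: ✓ MOVGT  r1←0x4f
7: ✓ CMP  NZCV=1000
8: · ADDPL
9: · MOVGT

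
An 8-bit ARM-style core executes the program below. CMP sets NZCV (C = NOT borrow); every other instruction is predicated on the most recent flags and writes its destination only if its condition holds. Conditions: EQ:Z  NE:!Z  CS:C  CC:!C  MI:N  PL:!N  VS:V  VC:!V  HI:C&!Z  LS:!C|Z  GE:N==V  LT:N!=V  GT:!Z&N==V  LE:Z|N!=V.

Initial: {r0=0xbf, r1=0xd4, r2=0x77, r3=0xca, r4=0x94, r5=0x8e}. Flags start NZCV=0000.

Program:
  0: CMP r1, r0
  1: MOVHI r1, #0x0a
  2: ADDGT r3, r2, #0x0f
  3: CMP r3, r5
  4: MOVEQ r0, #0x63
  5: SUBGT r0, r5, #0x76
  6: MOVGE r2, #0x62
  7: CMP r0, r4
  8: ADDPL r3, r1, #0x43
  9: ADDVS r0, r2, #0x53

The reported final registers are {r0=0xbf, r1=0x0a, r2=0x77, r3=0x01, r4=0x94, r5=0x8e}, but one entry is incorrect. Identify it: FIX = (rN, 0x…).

[0] flags=0010 → (cmp)
[1] flags=0010 HI?T → r1=0x0a
[2] flags=0010 GT?T → r3=0x86
[3] flags=1000 → (cmp)
[4] flags=1000 EQ?F → skip
[5] flags=1000 GT?F → skip
[6] flags=1000 GE?F → skip
[7] flags=0010 → (cmp)
[8] flags=0010 PL?T → r3=0x4d
[9] flags=0010 VS?F → skip

FIX = (r3, 0x4d)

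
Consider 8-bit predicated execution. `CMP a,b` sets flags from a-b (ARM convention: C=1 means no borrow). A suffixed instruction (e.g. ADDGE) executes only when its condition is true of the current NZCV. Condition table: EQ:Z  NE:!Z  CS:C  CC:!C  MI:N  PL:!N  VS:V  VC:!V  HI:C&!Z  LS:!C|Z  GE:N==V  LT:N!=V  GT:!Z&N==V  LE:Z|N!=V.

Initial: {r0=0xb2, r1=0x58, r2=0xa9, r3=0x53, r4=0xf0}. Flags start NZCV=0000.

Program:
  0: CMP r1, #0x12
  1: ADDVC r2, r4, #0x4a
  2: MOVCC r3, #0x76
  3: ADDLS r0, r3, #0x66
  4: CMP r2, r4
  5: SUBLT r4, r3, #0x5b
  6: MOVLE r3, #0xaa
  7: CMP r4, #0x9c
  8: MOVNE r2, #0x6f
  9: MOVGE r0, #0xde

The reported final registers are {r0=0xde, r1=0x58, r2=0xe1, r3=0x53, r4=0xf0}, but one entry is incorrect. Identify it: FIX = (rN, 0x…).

FIX = (r2, 0x6f)

0: ✓ CMP  NZCV=0010
1: ✓ ADDVC  r2←0x3a
2: · MOVCC
3: · ADDLS
4: ✓ CMP  NZCV=0000
5: · SUBLT
6: · MOVLE
7: ✓ CMP  NZCV=0010
8: ✓ MOVNE  r2←0x6f
9: ✓ MOVGE  r0←0xde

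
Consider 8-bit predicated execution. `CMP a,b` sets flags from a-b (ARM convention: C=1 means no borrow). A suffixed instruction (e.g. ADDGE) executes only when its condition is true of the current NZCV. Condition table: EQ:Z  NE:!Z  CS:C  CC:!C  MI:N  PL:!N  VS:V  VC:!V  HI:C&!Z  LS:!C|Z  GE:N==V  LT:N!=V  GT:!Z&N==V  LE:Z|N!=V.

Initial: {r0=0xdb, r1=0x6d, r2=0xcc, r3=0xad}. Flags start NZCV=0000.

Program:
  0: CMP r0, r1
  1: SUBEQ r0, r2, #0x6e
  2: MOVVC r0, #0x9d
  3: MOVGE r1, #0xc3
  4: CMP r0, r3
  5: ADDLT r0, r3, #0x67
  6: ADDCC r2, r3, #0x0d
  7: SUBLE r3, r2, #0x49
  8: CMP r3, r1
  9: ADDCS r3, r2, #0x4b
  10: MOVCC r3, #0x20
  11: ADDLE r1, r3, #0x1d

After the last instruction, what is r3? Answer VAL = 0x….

0: ✓ CMP  NZCV=0011
1: · SUBEQ
2: · MOVVC
3: · MOVGE
4: ✓ CMP  NZCV=0010
5: · ADDLT
6: · ADDCC
7: · SUBLE
8: ✓ CMP  NZCV=0011
9: ✓ ADDCS  r3←0x17
10: · MOVCC
11: ✓ ADDLE  r1←0x34

VAL = 0x17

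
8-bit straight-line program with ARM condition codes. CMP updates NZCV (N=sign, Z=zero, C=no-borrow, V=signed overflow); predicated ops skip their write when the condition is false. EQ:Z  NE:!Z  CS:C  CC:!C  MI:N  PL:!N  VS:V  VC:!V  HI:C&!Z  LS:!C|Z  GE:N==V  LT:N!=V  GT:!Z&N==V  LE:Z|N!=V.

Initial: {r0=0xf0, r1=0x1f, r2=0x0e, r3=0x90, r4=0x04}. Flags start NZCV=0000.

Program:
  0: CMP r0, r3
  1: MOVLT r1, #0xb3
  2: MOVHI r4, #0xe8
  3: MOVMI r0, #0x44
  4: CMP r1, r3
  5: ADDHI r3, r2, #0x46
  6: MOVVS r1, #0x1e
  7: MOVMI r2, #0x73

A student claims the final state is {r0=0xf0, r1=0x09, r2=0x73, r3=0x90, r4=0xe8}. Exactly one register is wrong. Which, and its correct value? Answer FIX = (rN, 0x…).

0: ✓ CMP  NZCV=0010
1: · MOVLT
2: ✓ MOVHI  r4←0xe8
3: · MOVMI
4: ✓ CMP  NZCV=1001
5: · ADDHI
6: ✓ MOVVS  r1←0x1e
7: ✓ MOVMI  r2←0x73

FIX = (r1, 0x1e)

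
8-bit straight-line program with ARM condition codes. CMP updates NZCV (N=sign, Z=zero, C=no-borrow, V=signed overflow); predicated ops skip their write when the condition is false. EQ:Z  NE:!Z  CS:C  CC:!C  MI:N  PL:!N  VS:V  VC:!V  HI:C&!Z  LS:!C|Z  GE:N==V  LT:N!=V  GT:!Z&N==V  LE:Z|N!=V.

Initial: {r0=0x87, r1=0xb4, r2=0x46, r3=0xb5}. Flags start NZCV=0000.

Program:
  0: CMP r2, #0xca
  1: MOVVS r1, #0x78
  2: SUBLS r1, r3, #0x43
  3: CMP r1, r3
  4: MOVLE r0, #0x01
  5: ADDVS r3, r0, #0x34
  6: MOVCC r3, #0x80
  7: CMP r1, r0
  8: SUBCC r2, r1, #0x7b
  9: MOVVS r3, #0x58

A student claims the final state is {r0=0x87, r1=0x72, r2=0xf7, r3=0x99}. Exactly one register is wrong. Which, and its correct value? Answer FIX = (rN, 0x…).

[0] flags=0000 → (cmp)
[1] flags=0000 VS?F → skip
[2] flags=0000 LS?T → r1=0x72
[3] flags=1001 → (cmp)
[4] flags=1001 LE?F → skip
[5] flags=1001 VS?T → r3=0xbb
[6] flags=1001 CC?T → r3=0x80
[7] flags=1001 → (cmp)
[8] flags=1001 CC?T → r2=0xf7
[9] flags=1001 VS?T → r3=0x58

FIX = (r3, 0x58)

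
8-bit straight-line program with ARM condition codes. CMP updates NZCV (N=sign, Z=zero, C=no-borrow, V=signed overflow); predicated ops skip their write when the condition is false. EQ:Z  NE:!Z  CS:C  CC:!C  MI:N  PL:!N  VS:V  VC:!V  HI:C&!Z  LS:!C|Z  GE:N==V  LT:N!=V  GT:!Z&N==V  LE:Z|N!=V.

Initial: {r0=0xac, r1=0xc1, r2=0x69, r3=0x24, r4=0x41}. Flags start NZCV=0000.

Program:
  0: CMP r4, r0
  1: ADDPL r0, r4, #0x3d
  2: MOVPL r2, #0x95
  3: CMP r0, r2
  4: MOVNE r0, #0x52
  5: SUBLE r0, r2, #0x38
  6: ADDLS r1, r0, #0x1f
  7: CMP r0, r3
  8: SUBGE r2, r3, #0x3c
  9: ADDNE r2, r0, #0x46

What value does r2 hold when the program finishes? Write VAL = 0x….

[0] flags=1001 → (cmp)
[1] flags=1001 PL?F → skip
[2] flags=1001 PL?F → skip
[3] flags=0011 → (cmp)
[4] flags=0011 NE?T → r0=0x52
[5] flags=0011 LE?T → r0=0x31
[6] flags=0011 LS?F → skip
[7] flags=0010 → (cmp)
[8] flags=0010 GE?T → r2=0xe8
[9] flags=0010 NE?T → r2=0x77

VAL = 0x77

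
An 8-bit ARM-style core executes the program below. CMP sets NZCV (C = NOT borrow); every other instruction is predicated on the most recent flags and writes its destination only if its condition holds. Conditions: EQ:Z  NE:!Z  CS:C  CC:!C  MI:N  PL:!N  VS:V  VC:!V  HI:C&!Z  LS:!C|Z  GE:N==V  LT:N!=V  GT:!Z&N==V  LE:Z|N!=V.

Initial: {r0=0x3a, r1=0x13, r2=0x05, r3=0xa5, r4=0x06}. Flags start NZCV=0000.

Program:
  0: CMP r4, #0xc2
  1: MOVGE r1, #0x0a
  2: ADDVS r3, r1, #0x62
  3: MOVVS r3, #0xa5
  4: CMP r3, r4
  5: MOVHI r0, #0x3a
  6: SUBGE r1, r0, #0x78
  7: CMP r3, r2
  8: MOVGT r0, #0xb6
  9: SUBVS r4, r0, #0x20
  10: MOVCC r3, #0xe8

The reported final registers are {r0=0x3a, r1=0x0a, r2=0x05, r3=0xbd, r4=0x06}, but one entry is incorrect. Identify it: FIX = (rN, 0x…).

0: ✓ CMP  NZCV=0000
1: ✓ MOVGE  r1←0x0a
2: · ADDVS
3: · MOVVS
4: ✓ CMP  NZCV=1010
5: ✓ MOVHI  r0←0x3a
6: · SUBGE
7: ✓ CMP  NZCV=1010
8: · MOVGT
9: · SUBVS
10: · MOVCC

FIX = (r3, 0xa5)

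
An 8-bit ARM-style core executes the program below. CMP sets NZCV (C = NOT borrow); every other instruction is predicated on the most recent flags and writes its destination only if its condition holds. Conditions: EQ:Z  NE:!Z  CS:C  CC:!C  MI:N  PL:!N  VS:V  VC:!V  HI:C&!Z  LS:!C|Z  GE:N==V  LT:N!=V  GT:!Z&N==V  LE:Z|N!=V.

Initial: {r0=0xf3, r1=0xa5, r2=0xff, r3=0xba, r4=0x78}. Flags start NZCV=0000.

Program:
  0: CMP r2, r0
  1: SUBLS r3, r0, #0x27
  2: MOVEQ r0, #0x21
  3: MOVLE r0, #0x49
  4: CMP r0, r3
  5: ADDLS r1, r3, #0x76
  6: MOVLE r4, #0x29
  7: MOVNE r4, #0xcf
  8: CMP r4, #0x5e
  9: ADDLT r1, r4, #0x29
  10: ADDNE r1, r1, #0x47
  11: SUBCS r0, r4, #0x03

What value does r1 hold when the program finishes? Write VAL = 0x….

VAL = 0x3f

[0] flags=0010 → (cmp)
[1] flags=0010 LS?F → skip
[2] flags=0010 EQ?F → skip
[3] flags=0010 LE?F → skip
[4] flags=0010 → (cmp)
[5] flags=0010 LS?F → skip
[6] flags=0010 LE?F → skip
[7] flags=0010 NE?T → r4=0xcf
[8] flags=0011 → (cmp)
[9] flags=0011 LT?T → r1=0xf8
[10] flags=0011 NE?T → r1=0x3f
[11] flags=0011 CS?T → r0=0xcc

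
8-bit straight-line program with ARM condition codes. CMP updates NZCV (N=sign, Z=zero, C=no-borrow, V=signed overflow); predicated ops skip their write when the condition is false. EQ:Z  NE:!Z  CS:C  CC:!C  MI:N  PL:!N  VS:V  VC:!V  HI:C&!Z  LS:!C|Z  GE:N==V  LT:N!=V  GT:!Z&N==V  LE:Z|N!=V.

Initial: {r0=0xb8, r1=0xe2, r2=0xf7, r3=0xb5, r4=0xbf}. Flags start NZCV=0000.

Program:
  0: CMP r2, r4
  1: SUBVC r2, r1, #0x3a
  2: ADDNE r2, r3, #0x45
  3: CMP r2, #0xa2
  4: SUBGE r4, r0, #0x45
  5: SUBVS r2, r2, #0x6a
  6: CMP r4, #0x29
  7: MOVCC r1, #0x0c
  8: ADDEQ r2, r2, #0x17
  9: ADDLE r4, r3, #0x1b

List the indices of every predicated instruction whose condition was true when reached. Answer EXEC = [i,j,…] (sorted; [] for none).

EXEC = [1,2,4]

[0] flags=0010 → (cmp)
[1] flags=0010 VC?T → r2=0xa8
[2] flags=0010 NE?T → r2=0xfa
[3] flags=0010 → (cmp)
[4] flags=0010 GE?T → r4=0x73
[5] flags=0010 VS?F → skip
[6] flags=0010 → (cmp)
[7] flags=0010 CC?F → skip
[8] flags=0010 EQ?F → skip
[9] flags=0010 LE?F → skip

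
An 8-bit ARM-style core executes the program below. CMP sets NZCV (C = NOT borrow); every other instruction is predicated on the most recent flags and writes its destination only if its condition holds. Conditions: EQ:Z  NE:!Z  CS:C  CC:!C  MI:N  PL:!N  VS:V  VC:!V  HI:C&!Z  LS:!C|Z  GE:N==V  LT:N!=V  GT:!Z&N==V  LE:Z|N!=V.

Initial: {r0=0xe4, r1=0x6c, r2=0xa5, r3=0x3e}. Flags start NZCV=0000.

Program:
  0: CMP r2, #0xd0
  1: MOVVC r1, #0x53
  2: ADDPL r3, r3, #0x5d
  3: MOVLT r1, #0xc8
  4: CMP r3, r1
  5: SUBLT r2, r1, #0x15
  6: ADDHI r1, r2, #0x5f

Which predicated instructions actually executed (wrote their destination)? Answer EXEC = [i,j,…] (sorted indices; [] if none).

EXEC = [1,3]

0: ✓ CMP  NZCV=1000
1: ✓ MOVVC  r1←0x53
2: · ADDPL
3: ✓ MOVLT  r1←0xc8
4: ✓ CMP  NZCV=0000
5: · SUBLT
6: · ADDHI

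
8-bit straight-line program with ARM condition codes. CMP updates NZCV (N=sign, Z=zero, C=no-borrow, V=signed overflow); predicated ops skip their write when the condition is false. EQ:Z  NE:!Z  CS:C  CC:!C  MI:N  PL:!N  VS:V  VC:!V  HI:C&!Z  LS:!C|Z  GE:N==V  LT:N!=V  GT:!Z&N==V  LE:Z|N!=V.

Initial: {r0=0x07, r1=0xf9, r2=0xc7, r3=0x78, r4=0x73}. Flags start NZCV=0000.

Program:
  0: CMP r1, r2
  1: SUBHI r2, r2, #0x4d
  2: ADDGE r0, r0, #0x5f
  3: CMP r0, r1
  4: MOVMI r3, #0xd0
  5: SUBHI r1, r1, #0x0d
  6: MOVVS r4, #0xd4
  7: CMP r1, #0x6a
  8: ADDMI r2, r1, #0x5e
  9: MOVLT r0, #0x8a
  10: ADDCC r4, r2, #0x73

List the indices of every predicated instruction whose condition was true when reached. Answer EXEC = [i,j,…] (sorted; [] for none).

EXEC = [1,2,8,9]

[0] flags=0010 → (cmp)
[1] flags=0010 HI?T → r2=0x7a
[2] flags=0010 GE?T → r0=0x66
[3] flags=0000 → (cmp)
[4] flags=0000 MI?F → skip
[5] flags=0000 HI?F → skip
[6] flags=0000 VS?F → skip
[7] flags=1010 → (cmp)
[8] flags=1010 MI?T → r2=0x57
[9] flags=1010 LT?T → r0=0x8a
[10] flags=1010 CC?F → skip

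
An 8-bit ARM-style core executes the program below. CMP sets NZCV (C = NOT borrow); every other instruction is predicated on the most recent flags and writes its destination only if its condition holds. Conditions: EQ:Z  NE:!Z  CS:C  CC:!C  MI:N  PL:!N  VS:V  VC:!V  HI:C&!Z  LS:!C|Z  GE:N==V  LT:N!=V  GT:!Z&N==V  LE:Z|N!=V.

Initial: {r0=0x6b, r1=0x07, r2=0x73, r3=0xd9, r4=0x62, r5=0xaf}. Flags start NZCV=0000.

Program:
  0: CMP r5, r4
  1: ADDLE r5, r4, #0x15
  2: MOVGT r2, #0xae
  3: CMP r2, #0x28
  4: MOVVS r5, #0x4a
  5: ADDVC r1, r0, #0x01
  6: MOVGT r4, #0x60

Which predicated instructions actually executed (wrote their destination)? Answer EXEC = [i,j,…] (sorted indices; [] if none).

0: ✓ CMP  NZCV=0011
1: ✓ ADDLE  r5←0x77
2: · MOVGT
3: ✓ CMP  NZCV=0010
4: · MOVVS
5: ✓ ADDVC  r1←0x6c
6: ✓ MOVGT  r4←0x60

EXEC = [1,5,6]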